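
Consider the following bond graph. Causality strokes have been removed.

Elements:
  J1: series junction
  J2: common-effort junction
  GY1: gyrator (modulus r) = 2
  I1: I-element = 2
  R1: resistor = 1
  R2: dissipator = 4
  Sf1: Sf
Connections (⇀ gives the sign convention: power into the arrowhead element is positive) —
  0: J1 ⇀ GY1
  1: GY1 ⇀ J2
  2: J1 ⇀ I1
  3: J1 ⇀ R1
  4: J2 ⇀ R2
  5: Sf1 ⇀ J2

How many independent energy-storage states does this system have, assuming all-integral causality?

β5 stroke at Sf1  (source Sf1 imposes f)
β2 stroke at I1  (prefer integral on I1)
β0 stroke at J1  (J1 flow already set via bond 2)
β3 stroke at J1  (J1: bond 2 brought flow, rest push out)
β1 stroke at J2  (GY1: gyrator matches bond 0)
β4 stroke at R2  (J2 effort already set via bond 1)

1  (I1 all integral)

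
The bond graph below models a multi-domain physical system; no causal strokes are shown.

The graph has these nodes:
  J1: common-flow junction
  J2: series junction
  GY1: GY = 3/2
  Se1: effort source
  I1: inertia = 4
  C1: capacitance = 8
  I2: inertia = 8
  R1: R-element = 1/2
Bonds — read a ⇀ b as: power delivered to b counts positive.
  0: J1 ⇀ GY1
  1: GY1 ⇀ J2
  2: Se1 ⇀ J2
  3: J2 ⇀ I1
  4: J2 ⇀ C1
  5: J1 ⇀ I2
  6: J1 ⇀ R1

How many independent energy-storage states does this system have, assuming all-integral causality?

3  (C1, I1, I2 all integral)

#2 stroke at J2  (Se1: effort source, stroke at far end)
#3 stroke at I1  (I1 integral (f out))
#1 stroke at J2  (J2: bond 3 brought flow, rest push out)
#4 stroke at J2  (common-f at J2 fixed by 3)
#0 stroke at J1  (through GY1, causality inverts; strokes same side of GY1)
#5 stroke at I2  (I2 outputs flow p/I2)
#6 stroke at J1  (J1 flow already set via bond 5)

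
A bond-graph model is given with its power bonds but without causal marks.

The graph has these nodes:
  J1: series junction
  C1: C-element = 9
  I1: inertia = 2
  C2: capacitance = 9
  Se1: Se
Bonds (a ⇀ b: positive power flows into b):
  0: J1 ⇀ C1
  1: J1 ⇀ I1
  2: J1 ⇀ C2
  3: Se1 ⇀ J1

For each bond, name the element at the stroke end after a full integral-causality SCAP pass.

β0 →J1
β1 →I1
β2 →J1
β3 →J1

bond 3 stroke at J1  (Se1 (Se) sets effort on bond)
bond 0 stroke at J1  (C1: C, integral causality)
bond 1 stroke at I1  (I1 integral (f out))
bond 2 stroke at J1  (common-f at J1 fixed by 1)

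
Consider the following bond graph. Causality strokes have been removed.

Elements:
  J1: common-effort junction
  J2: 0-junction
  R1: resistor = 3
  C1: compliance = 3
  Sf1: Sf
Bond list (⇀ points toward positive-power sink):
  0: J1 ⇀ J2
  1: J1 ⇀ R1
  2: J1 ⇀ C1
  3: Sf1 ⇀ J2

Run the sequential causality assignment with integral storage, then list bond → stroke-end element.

#3 →Sf1  (Sf1 fixes flow; stroke at Sf1)
#0 →J2  (only one effort-in slot at J2)
#2 →J1  (C1 outputs effort q/C1)
#1 →R1  (0-jn J1 has e-setter on 2)

bond 0 →J2
bond 1 →R1
bond 2 →J1
bond 3 →Sf1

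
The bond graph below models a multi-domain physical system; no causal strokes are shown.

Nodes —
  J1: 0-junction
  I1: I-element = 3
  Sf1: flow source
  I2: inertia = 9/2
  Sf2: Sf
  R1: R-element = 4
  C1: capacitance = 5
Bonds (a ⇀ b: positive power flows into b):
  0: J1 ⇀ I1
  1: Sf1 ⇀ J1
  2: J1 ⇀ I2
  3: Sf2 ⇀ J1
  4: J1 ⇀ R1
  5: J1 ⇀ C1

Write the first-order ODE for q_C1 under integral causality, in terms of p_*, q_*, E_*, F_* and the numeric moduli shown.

dq_C1/dt = F_Sf1 + F_Sf2 - p_I1/3 - 2*p_I2/9 - q_C1/20

b1 stroke→Sf1  (Sf1 (Sf) sets flow on bond)
b3 stroke→Sf2  (source Sf2 imposes f)
b0 stroke→I1  (I1 integral (f out))
b2 stroke→I2  (I2: I, integral causality)
b5 stroke→J1  (prefer integral on C1)
b4 stroke→R1  (J1 effort already set via bond 5)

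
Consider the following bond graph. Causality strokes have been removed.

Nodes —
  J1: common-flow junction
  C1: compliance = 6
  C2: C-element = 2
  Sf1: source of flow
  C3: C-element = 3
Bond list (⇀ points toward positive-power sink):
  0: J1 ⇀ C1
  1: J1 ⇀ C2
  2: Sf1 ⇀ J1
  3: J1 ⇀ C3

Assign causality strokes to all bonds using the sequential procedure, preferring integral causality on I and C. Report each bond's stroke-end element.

β2 stroke at Sf1  (Sf1 (Sf) sets flow on bond)
β0 stroke at J1  (1-jn J1 has f-setter on 2)
β1 stroke at J1  (J1: bond 2 brought flow, rest push out)
β3 stroke at J1  (J1: bond 2 brought flow, rest push out)

b0 stroke→J1
b1 stroke→J1
b2 stroke→Sf1
b3 stroke→J1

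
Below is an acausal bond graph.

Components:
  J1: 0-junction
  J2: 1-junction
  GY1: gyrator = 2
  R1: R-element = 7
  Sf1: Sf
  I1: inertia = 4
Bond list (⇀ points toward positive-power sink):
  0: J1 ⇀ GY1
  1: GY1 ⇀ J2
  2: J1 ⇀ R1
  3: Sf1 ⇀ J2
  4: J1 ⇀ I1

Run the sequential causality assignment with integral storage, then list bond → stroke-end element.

b3 stroke at Sf1  (Sf1: flow source, stroke at near end)
b1 stroke at J2  (J2: bond 3 brought flow, rest push out)
b0 stroke at J1  (through GY1, causality inverts; strokes same side of GY1)
b2 stroke at R1  (common-e at J1 fixed by 0)
b4 stroke at I1  (J1: bond 0 brought effort, rest push out)

β0 stroke at J1
β1 stroke at J2
β2 stroke at R1
β3 stroke at Sf1
β4 stroke at I1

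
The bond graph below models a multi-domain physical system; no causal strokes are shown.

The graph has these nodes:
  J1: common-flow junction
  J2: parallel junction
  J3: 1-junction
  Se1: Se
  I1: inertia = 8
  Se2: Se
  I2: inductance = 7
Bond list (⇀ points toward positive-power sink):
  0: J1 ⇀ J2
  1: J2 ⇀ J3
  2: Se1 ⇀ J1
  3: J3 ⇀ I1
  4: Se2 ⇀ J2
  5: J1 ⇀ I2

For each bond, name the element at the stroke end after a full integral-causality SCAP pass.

β2 stroke at J1  (source Se1 imposes e)
β4 stroke at J2  (source Se2 imposes e)
β0 stroke at J1  (J2: bond 4 brought effort, rest push out)
β1 stroke at J3  (common-e at J2 fixed by 4)
β3 stroke at I1  (closing 1-jn rule on J3)
β5 stroke at I2  (J1: last free bond brings flow in)

b0 |J1
b1 |J3
b2 |J1
b3 |I1
b4 |J2
b5 |I2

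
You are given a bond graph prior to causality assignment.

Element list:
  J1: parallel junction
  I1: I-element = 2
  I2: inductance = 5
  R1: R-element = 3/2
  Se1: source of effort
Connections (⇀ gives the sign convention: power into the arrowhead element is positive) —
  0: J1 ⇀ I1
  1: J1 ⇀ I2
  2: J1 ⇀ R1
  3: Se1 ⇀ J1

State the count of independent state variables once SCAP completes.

β3 →J1  (Se1 fixes effort; stroke away)
β0 →I1  (common-e at J1 fixed by 3)
β1 →I2  (J1 effort already set via bond 3)
β2 →R1  (common-e at J1 fixed by 3)

2  (I1, I2 all integral)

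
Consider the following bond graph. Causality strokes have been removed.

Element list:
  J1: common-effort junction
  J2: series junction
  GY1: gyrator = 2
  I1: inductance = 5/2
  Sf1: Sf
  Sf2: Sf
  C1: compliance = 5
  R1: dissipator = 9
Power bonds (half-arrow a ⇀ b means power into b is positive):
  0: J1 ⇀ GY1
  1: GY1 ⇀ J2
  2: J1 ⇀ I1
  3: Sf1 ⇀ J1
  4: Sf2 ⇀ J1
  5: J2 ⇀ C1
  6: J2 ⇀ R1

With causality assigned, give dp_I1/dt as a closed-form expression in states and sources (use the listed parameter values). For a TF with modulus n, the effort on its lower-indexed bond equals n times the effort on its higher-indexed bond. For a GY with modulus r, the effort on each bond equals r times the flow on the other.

dp_I1/dt = 4*F_Sf1/9 + 4*F_Sf2/9 - 8*p_I1/45 - 2*q_C1/45

#3 |Sf1  (source Sf1 imposes f)
#4 |Sf2  (Sf2 (Sf) sets flow on bond)
#2 |I1  (prefer integral on I1)
#0 |J1  (J1 needs exactly one e-in)
#1 |J2  (GY1: gyrator matches bond 0)
#5 |J2  (C1: C, integral causality)
#6 |R1  (J2 needs exactly one f-in)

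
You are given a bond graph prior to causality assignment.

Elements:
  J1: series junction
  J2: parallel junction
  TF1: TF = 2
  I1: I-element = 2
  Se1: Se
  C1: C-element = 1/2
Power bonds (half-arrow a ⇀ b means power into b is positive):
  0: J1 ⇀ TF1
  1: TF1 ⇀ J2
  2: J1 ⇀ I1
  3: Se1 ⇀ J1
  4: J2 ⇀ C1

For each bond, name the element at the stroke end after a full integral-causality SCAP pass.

β3 stroke at J1  (source Se1 imposes e)
β2 stroke at I1  (I1 integral (f out))
β0 stroke at J1  (J1: bond 2 brought flow, rest push out)
β1 stroke at TF1  (TF1 one-in-one-out from 0)
β4 stroke at J2  (J2: last free bond brings effort in)

bond 0 |J1
bond 1 |TF1
bond 2 |I1
bond 3 |J1
bond 4 |J2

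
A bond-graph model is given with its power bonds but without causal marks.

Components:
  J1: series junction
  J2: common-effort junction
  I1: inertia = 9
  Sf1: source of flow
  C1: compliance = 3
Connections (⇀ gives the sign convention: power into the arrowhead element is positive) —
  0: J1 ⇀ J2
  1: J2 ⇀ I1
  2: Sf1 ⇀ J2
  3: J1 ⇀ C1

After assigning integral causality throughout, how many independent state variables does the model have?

#2 →Sf1  (Sf1: flow source, stroke at near end)
#1 →I1  (I1 integral (f out))
#0 →J2  (closing 0-jn rule on J2)
#3 →J1  (J1 flow already set via bond 0)

2  (C1, I1 all integral)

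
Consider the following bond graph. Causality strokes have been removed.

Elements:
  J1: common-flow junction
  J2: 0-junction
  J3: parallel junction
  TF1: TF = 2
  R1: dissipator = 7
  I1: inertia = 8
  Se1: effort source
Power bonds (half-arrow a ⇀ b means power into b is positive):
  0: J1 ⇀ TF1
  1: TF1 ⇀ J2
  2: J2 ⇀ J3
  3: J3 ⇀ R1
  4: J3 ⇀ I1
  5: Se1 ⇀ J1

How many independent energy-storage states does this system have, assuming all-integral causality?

bond 5 stroke at J1  (Se1: effort source, stroke at far end)
bond 0 stroke at TF1  (only one flow-in slot at J1)
bond 1 stroke at J2  (TF1 one-in-one-out from 0)
bond 2 stroke at J3  (J2 effort already set via bond 1)
bond 3 stroke at R1  (common-e at J3 fixed by 2)
bond 4 stroke at I1  (0-jn J3 has e-setter on 2)

1  (I1 all integral)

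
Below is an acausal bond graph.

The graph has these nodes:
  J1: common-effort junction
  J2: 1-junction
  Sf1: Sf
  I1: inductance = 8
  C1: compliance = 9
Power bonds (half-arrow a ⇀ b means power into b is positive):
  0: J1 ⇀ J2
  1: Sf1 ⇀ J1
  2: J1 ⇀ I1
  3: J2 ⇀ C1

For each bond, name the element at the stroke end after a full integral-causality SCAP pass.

bond 1 →Sf1  (Sf1: flow source, stroke at near end)
bond 2 →I1  (I1: I, integral causality)
bond 0 →J1  (J1: last free bond brings effort in)
bond 3 →J2  (1-jn J2 has f-setter on 0)

bond 0 |J1
bond 1 |Sf1
bond 2 |I1
bond 3 |J2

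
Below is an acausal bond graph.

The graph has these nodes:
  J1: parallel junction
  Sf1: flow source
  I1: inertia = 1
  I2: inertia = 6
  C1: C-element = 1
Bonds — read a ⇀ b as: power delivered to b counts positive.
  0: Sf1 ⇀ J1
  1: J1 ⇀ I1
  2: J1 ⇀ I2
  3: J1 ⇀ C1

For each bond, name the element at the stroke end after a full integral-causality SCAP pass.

β0 stroke at Sf1
β1 stroke at I1
β2 stroke at I2
β3 stroke at J1

bond 0 stroke→Sf1  (Sf1 fixes flow; stroke at Sf1)
bond 1 stroke→I1  (prefer integral on I1)
bond 2 stroke→I2  (prefer integral on I2)
bond 3 stroke→J1  (only one effort-in slot at J1)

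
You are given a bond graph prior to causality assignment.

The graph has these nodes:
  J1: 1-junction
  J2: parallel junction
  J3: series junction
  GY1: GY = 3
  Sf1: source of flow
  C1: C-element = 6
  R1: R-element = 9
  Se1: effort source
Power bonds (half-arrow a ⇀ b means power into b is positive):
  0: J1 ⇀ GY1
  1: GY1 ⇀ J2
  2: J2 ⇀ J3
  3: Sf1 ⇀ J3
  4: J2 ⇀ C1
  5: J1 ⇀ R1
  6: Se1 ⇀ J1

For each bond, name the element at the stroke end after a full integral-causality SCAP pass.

β0 |GY1
β1 |GY1
β2 |J3
β3 |Sf1
β4 |J2
β5 |J1
β6 |J1

#3 stroke at Sf1  (Sf1 (Sf) sets flow on bond)
#6 stroke at J1  (Se1 fixes effort; stroke away)
#2 stroke at J3  (common-f at J3 fixed by 3)
#4 stroke at J2  (C1 integral (e out))
#1 stroke at GY1  (common-e at J2 fixed by 4)
#0 stroke at GY1  (GY1 both-in/both-out from 1)
#5 stroke at J1  (J1: bond 0 brought flow, rest push out)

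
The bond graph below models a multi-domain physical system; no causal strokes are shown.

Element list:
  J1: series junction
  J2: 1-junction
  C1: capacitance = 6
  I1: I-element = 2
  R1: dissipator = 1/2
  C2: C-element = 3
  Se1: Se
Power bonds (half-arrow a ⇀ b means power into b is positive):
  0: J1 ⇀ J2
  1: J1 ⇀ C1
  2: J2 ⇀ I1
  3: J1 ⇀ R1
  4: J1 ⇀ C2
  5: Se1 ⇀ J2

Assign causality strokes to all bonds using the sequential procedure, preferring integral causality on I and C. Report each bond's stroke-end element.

β0 →J2
β1 →J1
β2 →I1
β3 →J1
β4 →J1
β5 →J2

β5 stroke→J2  (Se1 fixes effort; stroke away)
β1 stroke→J1  (C1: C, integral causality)
β2 stroke→I1  (I1 integral (f out))
β0 stroke→J2  (J2 flow already set via bond 2)
β3 stroke→J1  (common-f at J1 fixed by 0)
β4 stroke→J1  (1-jn J1 has f-setter on 0)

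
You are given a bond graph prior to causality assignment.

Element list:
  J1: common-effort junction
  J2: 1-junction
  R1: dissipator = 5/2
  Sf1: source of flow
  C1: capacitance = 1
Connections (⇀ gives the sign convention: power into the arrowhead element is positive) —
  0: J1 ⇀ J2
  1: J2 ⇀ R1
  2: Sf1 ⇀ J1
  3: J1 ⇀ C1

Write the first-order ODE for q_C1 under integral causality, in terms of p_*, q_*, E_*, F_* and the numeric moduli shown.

#2 →Sf1  (Sf1: flow source, stroke at near end)
#3 →J1  (C1: C, integral causality)
#0 →J2  (common-e at J1 fixed by 3)
#1 →R1  (J2: last free bond brings flow in)

dq_C1/dt = F_Sf1 - 2*q_C1/5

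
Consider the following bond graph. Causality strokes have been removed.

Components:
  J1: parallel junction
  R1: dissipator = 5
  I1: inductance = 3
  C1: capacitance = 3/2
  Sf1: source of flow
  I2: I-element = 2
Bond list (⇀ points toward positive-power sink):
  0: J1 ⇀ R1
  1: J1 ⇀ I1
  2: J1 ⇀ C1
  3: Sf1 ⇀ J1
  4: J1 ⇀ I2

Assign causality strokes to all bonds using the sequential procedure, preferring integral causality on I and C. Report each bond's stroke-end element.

β0 |R1
β1 |I1
β2 |J1
β3 |Sf1
β4 |I2

β3 →Sf1  (Sf1: flow source, stroke at near end)
β1 →I1  (prefer integral on I1)
β2 →J1  (C1: C, integral causality)
β0 →R1  (J1: bond 2 brought effort, rest push out)
β4 →I2  (J1 effort already set via bond 2)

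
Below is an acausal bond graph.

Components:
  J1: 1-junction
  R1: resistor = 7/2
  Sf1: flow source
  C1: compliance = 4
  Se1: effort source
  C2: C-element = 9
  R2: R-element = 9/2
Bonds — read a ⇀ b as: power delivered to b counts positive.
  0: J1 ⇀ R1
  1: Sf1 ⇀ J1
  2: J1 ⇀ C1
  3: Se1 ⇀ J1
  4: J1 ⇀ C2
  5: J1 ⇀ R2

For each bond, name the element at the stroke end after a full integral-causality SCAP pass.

#0 →J1
#1 →Sf1
#2 →J1
#3 →J1
#4 →J1
#5 →J1

bond 1 stroke→Sf1  (Sf1: flow source, stroke at near end)
bond 3 stroke→J1  (Se1 fixes effort; stroke away)
bond 0 stroke→J1  (common-f at J1 fixed by 1)
bond 2 stroke→J1  (J1 flow already set via bond 1)
bond 4 stroke→J1  (1-jn J1 has f-setter on 1)
bond 5 stroke→J1  (J1: bond 1 brought flow, rest push out)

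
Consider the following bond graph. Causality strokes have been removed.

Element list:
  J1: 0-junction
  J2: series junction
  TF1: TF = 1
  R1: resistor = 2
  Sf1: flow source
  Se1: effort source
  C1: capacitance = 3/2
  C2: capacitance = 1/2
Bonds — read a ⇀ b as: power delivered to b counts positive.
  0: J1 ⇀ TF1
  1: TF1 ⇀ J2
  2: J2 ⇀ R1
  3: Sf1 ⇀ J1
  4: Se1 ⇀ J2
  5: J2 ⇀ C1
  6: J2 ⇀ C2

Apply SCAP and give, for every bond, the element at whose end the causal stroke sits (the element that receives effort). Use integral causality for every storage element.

b0 stroke→J1
b1 stroke→TF1
b2 stroke→J2
b3 stroke→Sf1
b4 stroke→J2
b5 stroke→J2
b6 stroke→J2

#3 →Sf1  (Sf1: flow source, stroke at near end)
#4 →J2  (source Se1 imposes e)
#0 →J1  (only one effort-in slot at J1)
#1 →TF1  (TF1: transformer flips bond 0)
#2 →J2  (J2 flow already set via bond 1)
#5 →J2  (1-jn J2 has f-setter on 1)
#6 →J2  (J2 flow already set via bond 1)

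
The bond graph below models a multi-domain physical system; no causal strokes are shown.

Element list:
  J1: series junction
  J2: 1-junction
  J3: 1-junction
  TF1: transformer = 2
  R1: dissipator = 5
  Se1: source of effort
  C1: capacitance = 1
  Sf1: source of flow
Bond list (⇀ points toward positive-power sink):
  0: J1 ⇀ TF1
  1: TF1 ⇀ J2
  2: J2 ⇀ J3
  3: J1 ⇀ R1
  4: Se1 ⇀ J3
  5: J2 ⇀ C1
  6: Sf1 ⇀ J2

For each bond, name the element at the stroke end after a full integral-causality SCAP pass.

β4 stroke at J3  (Se1: effort source, stroke at far end)
β6 stroke at Sf1  (Sf1 (Sf) sets flow on bond)
β1 stroke at J2  (J2 flow already set via bond 6)
β2 stroke at J2  (common-f at J2 fixed by 6)
β5 stroke at J2  (1-jn J2 has f-setter on 6)
β0 stroke at TF1  (TF1: transformer flips bond 1)
β3 stroke at J1  (common-f at J1 fixed by 0)

#0 stroke→TF1
#1 stroke→J2
#2 stroke→J2
#3 stroke→J1
#4 stroke→J3
#5 stroke→J2
#6 stroke→Sf1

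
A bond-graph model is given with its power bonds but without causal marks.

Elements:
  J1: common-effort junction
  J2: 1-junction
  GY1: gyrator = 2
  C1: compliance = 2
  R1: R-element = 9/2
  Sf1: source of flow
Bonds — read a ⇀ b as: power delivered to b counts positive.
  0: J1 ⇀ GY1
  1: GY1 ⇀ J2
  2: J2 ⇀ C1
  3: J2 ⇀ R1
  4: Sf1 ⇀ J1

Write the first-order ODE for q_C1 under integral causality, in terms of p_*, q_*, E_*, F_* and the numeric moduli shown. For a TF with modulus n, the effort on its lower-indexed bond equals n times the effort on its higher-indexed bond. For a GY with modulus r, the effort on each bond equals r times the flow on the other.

b4 |Sf1  (Sf1 fixes flow; stroke at Sf1)
b0 |J1  (only one effort-in slot at J1)
b1 |J2  (through GY1, causality inverts; strokes same side of GY1)
b2 |J2  (C1: C, integral causality)
b3 |R1  (J2 needs exactly one f-in)

dq_C1/dt = 4*F_Sf1/9 - q_C1/9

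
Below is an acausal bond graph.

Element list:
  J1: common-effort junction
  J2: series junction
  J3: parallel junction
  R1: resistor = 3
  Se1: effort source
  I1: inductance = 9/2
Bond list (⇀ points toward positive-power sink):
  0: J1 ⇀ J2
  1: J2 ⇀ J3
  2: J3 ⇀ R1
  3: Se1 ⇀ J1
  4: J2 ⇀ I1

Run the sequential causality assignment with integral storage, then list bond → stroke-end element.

b3 stroke→J1  (Se1 fixes effort; stroke away)
b0 stroke→J2  (common-e at J1 fixed by 3)
b4 stroke→I1  (I1: I, integral causality)
b1 stroke→J2  (1-jn J2 has f-setter on 4)
b2 stroke→J3  (only one effort-in slot at J3)

b0 →J2
b1 →J2
b2 →J3
b3 →J1
b4 →I1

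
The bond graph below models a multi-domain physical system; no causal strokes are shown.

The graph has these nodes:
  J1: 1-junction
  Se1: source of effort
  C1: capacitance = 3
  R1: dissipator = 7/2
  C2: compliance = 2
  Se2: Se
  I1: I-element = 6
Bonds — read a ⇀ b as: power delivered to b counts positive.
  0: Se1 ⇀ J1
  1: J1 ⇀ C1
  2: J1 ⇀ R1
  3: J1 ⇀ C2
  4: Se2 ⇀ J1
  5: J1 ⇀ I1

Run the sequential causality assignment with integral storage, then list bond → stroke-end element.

bond 0 →J1
bond 1 →J1
bond 2 →J1
bond 3 →J1
bond 4 →J1
bond 5 →I1

β0 stroke at J1  (Se1: effort source, stroke at far end)
β4 stroke at J1  (source Se2 imposes e)
β1 stroke at J1  (C1 outputs effort q/C1)
β3 stroke at J1  (C2 outputs effort q/C2)
β5 stroke at I1  (I1 outputs flow p/I1)
β2 stroke at J1  (common-f at J1 fixed by 5)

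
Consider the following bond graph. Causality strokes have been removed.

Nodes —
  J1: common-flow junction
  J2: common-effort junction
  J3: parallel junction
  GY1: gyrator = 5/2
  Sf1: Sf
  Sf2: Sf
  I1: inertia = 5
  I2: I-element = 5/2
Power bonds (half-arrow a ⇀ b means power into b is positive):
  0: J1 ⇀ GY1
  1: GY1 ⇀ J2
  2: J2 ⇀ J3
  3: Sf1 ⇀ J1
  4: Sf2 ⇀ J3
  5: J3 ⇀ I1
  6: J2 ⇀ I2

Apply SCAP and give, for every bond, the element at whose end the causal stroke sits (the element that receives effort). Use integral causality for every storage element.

bond 3 →Sf1  (Sf1 (Sf) sets flow on bond)
bond 4 →Sf2  (Sf2 fixes flow; stroke at Sf2)
bond 0 →J1  (J1 flow already set via bond 3)
bond 1 →J2  (GY1: gyrator matches bond 0)
bond 2 →J3  (common-e at J2 fixed by 1)
bond 6 →I2  (J2: bond 1 brought effort, rest push out)
bond 5 →I1  (0-jn J3 has e-setter on 2)

#0 →J1
#1 →J2
#2 →J3
#3 →Sf1
#4 →Sf2
#5 →I1
#6 →I2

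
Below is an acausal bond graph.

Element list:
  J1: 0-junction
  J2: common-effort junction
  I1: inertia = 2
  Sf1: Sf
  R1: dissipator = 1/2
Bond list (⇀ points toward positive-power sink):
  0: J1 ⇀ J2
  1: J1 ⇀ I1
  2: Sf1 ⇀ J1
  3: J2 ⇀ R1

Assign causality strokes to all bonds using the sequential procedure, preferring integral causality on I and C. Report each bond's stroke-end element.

bond 0 stroke at J1
bond 1 stroke at I1
bond 2 stroke at Sf1
bond 3 stroke at J2

#2 stroke→Sf1  (Sf1: flow source, stroke at near end)
#1 stroke→I1  (prefer integral on I1)
#0 stroke→J1  (J1 needs exactly one e-in)
#3 stroke→J2  (J2 needs exactly one e-in)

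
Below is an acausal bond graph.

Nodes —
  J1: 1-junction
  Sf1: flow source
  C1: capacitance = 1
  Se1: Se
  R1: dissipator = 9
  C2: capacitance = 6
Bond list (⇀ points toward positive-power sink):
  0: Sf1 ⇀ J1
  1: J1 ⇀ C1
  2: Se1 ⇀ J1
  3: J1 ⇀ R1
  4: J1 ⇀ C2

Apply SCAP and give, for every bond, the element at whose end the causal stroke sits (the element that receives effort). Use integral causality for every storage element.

b0 stroke at Sf1
b1 stroke at J1
b2 stroke at J1
b3 stroke at J1
b4 stroke at J1

bond 0 |Sf1  (Sf1 fixes flow; stroke at Sf1)
bond 2 |J1  (Se1: effort source, stroke at far end)
bond 1 |J1  (common-f at J1 fixed by 0)
bond 3 |J1  (J1: bond 0 brought flow, rest push out)
bond 4 |J1  (1-jn J1 has f-setter on 0)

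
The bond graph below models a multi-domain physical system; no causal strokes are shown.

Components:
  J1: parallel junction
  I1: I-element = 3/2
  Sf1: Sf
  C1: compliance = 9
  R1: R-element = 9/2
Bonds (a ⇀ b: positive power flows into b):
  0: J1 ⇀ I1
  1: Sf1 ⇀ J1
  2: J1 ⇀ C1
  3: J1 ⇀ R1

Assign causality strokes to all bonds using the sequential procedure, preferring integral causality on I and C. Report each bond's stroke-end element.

bond 1 →Sf1  (Sf1: flow source, stroke at near end)
bond 0 →I1  (I1 outputs flow p/I1)
bond 2 →J1  (prefer integral on C1)
bond 3 →R1  (J1: bond 2 brought effort, rest push out)

#0 stroke→I1
#1 stroke→Sf1
#2 stroke→J1
#3 stroke→R1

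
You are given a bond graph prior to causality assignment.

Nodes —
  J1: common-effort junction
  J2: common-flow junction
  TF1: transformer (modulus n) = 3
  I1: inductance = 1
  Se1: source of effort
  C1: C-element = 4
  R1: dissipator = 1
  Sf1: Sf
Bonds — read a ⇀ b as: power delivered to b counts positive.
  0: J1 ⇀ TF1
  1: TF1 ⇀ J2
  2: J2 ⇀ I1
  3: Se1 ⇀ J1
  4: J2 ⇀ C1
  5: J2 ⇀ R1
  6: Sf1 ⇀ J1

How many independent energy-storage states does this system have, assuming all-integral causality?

bond 3 stroke at J1  (Se1 (Se) sets effort on bond)
bond 6 stroke at Sf1  (source Sf1 imposes f)
bond 0 stroke at TF1  (J1 effort already set via bond 3)
bond 1 stroke at J2  (through TF1, causality passes straight; one stroke at TF1)
bond 2 stroke at I1  (I1 integral (f out))
bond 4 stroke at J2  (1-jn J2 has f-setter on 2)
bond 5 stroke at J2  (J2: bond 2 brought flow, rest push out)

2  (C1, I1 all integral)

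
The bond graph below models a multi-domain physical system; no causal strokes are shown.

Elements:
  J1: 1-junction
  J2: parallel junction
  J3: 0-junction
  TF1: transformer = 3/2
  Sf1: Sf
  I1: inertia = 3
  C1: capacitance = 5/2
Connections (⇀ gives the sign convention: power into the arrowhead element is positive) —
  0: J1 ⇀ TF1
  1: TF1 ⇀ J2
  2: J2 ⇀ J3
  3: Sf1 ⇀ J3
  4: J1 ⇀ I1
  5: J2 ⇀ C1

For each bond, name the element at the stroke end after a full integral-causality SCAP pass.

#0 →J1
#1 →TF1
#2 →J3
#3 →Sf1
#4 →I1
#5 →J2

bond 3 |Sf1  (source Sf1 imposes f)
bond 2 |J3  (only one effort-in slot at J3)
bond 4 |I1  (prefer integral on I1)
bond 0 |J1  (1-jn J1 has f-setter on 4)
bond 1 |TF1  (TF1 one-in-one-out from 0)
bond 5 |J2  (J2 needs exactly one e-in)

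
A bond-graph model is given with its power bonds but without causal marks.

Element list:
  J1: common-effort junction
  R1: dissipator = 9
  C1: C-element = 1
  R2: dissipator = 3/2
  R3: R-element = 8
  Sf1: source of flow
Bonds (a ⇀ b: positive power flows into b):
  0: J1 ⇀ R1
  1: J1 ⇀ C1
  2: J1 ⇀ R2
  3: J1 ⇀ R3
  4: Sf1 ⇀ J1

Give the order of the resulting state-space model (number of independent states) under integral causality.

1  (C1 all integral)

#4 stroke→Sf1  (source Sf1 imposes f)
#1 stroke→J1  (C1 outputs effort q/C1)
#0 stroke→R1  (J1: bond 1 brought effort, rest push out)
#2 stroke→R2  (J1 effort already set via bond 1)
#3 stroke→R3  (common-e at J1 fixed by 1)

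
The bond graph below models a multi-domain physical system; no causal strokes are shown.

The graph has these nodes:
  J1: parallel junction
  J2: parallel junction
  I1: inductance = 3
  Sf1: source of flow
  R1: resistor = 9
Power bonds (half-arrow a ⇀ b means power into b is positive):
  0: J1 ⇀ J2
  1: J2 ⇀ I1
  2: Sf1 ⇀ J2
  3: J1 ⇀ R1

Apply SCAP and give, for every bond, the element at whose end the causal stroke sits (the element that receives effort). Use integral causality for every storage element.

bond 2 stroke→Sf1  (Sf1: flow source, stroke at near end)
bond 1 stroke→I1  (I1 outputs flow p/I1)
bond 0 stroke→J2  (closing 0-jn rule on J2)
bond 3 stroke→J1  (only one effort-in slot at J1)

β0 stroke at J2
β1 stroke at I1
β2 stroke at Sf1
β3 stroke at J1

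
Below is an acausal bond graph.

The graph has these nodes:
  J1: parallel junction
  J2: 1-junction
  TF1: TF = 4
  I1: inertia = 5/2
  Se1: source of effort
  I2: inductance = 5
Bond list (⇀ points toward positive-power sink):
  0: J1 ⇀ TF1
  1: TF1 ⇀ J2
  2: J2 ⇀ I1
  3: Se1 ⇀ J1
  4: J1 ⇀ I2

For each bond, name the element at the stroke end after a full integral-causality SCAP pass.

bond 3 |J1  (Se1 (Se) sets effort on bond)
bond 0 |TF1  (J1: bond 3 brought effort, rest push out)
bond 4 |I2  (J1 effort already set via bond 3)
bond 1 |J2  (TF1: transformer flips bond 0)
bond 2 |I1  (only one flow-in slot at J2)

b0 stroke at TF1
b1 stroke at J2
b2 stroke at I1
b3 stroke at J1
b4 stroke at I2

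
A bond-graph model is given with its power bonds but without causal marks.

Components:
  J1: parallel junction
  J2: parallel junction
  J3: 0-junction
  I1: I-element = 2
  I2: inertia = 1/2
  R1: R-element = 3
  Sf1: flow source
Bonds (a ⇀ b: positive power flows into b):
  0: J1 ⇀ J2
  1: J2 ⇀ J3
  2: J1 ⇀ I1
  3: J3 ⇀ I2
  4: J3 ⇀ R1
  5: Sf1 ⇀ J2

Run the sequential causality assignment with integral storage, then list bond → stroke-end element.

b0 stroke→J1
b1 stroke→J2
b2 stroke→I1
b3 stroke→I2
b4 stroke→J3
b5 stroke→Sf1

β5 stroke→Sf1  (source Sf1 imposes f)
β2 stroke→I1  (I1 integral (f out))
β0 stroke→J1  (J1 needs exactly one e-in)
β1 stroke→J2  (J2 needs exactly one e-in)
β3 stroke→I2  (I2 integral (f out))
β4 stroke→J3  (J3 needs exactly one e-in)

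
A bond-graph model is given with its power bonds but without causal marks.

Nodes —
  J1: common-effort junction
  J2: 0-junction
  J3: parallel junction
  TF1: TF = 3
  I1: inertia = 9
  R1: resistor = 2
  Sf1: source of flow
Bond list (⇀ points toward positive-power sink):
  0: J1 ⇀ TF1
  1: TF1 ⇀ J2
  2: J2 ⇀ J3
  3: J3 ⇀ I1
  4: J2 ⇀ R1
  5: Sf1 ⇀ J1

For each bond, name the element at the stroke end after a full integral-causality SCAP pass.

b0 |J1
b1 |TF1
b2 |J3
b3 |I1
b4 |J2
b5 |Sf1

b5 →Sf1  (source Sf1 imposes f)
b0 →J1  (closing 0-jn rule on J1)
b1 →TF1  (TF1: transformer flips bond 0)
b3 →I1  (I1 integral (f out))
b2 →J3  (J3: last free bond brings effort in)
b4 →J2  (J2: last free bond brings effort in)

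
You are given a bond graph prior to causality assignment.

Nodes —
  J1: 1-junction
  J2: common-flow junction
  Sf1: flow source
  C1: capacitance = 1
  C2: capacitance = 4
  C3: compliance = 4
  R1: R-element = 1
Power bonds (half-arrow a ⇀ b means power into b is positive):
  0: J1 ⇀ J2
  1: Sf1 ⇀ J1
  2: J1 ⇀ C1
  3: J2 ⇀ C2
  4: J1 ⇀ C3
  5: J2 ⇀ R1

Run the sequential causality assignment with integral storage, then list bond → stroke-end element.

β0 |J1
β1 |Sf1
β2 |J1
β3 |J2
β4 |J1
β5 |J2

bond 1 →Sf1  (Sf1 fixes flow; stroke at Sf1)
bond 0 →J1  (common-f at J1 fixed by 1)
bond 2 →J1  (1-jn J1 has f-setter on 1)
bond 4 →J1  (common-f at J1 fixed by 1)
bond 3 →J2  (common-f at J2 fixed by 0)
bond 5 →J2  (J2 flow already set via bond 0)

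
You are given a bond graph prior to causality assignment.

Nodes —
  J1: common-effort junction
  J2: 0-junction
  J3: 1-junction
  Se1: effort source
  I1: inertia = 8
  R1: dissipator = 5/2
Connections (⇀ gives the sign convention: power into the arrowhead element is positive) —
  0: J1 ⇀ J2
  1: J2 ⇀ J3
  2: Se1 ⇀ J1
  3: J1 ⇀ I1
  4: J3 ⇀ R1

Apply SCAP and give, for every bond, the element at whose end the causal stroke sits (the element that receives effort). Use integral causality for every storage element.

#0 →J2
#1 →J3
#2 →J1
#3 →I1
#4 →R1

β2 →J1  (Se1 (Se) sets effort on bond)
β0 →J2  (J1: bond 2 brought effort, rest push out)
β3 →I1  (0-jn J1 has e-setter on 2)
β1 →J3  (J2: bond 0 brought effort, rest push out)
β4 →R1  (J3 needs exactly one f-in)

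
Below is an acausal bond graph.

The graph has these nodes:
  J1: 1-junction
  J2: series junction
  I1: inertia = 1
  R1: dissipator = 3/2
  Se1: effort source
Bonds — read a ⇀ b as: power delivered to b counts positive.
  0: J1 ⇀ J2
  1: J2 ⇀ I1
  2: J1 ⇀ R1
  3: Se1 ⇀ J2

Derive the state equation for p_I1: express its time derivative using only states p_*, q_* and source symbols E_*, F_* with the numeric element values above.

b3 stroke→J2  (source Se1 imposes e)
b1 stroke→I1  (I1: I, integral causality)
b0 stroke→J2  (J2 flow already set via bond 1)
b2 stroke→J1  (1-jn J1 has f-setter on 0)

dp_I1/dt = E_Se1 - 3*p_I1/2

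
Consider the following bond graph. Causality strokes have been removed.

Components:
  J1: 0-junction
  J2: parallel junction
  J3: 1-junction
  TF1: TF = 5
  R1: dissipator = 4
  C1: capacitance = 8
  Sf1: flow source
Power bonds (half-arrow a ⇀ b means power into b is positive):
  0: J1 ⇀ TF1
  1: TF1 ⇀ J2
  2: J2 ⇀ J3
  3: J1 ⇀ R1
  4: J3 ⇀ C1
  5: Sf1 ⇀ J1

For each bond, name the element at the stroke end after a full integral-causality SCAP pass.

β0 stroke→J1
β1 stroke→TF1
β2 stroke→J2
β3 stroke→R1
β4 stroke→J3
β5 stroke→Sf1

β5 stroke at Sf1  (Sf1 (Sf) sets flow on bond)
β4 stroke at J3  (C1 integral (e out))
β2 stroke at J2  (J3 needs exactly one f-in)
β1 stroke at TF1  (J2 effort already set via bond 2)
β0 stroke at J1  (TF TF1: opposite of bond 1)
β3 stroke at R1  (common-e at J1 fixed by 0)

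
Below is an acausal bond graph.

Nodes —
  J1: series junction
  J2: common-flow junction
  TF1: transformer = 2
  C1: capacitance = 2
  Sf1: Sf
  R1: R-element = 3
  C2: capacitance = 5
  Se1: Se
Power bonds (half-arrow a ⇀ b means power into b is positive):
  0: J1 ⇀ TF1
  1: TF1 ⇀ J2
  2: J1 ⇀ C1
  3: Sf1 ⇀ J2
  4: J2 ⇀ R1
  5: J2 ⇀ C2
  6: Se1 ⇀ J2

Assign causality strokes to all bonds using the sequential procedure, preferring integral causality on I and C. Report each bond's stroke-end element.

bond 0 →TF1
bond 1 →J2
bond 2 →J1
bond 3 →Sf1
bond 4 →J2
bond 5 →J2
bond 6 →J2

#3 →Sf1  (Sf1 (Sf) sets flow on bond)
#6 →J2  (Se1 fixes effort; stroke away)
#1 →J2  (J2 flow already set via bond 3)
#4 →J2  (J2 flow already set via bond 3)
#5 →J2  (1-jn J2 has f-setter on 3)
#0 →TF1  (TF TF1: opposite of bond 1)
#2 →J1  (J1 flow already set via bond 0)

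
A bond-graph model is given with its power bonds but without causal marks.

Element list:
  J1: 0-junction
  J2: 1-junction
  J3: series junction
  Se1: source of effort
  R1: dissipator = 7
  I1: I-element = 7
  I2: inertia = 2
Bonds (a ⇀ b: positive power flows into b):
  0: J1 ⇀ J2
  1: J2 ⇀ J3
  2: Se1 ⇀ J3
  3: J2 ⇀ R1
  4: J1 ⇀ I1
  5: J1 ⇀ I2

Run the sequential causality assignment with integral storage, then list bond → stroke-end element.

b0 |J1
b1 |J2
b2 |J3
b3 |J2
b4 |I1
b5 |I2

b2 →J3  (Se1 fixes effort; stroke away)
b1 →J2  (closing 1-jn rule on J3)
b4 →I1  (I1 integral (f out))
b5 →I2  (I2 integral (f out))
b0 →J1  (J1: last free bond brings effort in)
b3 →J2  (1-jn J2 has f-setter on 0)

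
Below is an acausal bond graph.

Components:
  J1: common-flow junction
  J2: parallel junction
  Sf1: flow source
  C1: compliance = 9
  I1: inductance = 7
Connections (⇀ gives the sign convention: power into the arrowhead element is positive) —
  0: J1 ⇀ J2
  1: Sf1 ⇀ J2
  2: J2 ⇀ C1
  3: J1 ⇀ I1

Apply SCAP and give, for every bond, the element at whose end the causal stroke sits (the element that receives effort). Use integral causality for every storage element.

b1 |Sf1  (Sf1 (Sf) sets flow on bond)
b2 |J2  (C1 outputs effort q/C1)
b0 |J1  (common-e at J2 fixed by 2)
b3 |I1  (closing 1-jn rule on J1)

bond 0 stroke→J1
bond 1 stroke→Sf1
bond 2 stroke→J2
bond 3 stroke→I1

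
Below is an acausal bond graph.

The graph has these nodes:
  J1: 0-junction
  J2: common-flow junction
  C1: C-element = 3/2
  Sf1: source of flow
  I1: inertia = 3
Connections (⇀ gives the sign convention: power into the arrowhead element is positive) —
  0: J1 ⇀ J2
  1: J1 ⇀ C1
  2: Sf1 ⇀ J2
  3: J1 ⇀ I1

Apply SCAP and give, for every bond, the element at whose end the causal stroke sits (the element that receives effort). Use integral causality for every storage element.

b2 →Sf1  (Sf1 fixes flow; stroke at Sf1)
b0 →J2  (J2 flow already set via bond 2)
b1 →J1  (C1 outputs effort q/C1)
b3 →I1  (common-e at J1 fixed by 1)

b0 |J2
b1 |J1
b2 |Sf1
b3 |I1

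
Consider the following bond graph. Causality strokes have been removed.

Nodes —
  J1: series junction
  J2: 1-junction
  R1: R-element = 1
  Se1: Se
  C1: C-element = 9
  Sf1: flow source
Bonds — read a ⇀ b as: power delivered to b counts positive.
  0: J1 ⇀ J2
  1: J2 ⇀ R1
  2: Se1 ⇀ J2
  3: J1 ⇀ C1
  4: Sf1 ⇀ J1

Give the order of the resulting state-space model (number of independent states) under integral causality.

1  (C1 all integral)

β2 →J2  (source Se1 imposes e)
β4 →Sf1  (Sf1 (Sf) sets flow on bond)
β0 →J1  (1-jn J1 has f-setter on 4)
β3 →J1  (J1 flow already set via bond 4)
β1 →J2  (1-jn J2 has f-setter on 0)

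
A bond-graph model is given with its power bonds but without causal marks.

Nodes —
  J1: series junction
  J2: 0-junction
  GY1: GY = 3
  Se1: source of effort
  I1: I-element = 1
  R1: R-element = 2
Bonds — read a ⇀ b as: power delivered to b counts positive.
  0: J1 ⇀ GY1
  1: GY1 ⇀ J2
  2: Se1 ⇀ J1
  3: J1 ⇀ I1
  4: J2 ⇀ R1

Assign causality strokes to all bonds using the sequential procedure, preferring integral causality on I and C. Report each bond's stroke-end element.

#2 stroke→J1  (Se1: effort source, stroke at far end)
#3 stroke→I1  (prefer integral on I1)
#0 stroke→J1  (1-jn J1 has f-setter on 3)
#1 stroke→J2  (through GY1, causality inverts; strokes same side of GY1)
#4 stroke→R1  (J2 effort already set via bond 1)

b0 stroke→J1
b1 stroke→J2
b2 stroke→J1
b3 stroke→I1
b4 stroke→R1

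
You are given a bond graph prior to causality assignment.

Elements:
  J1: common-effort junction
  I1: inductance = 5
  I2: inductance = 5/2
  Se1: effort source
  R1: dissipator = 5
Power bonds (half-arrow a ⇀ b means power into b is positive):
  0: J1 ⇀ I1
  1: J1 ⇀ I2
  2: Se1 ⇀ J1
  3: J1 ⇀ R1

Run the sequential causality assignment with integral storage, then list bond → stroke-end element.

β0 stroke at I1
β1 stroke at I2
β2 stroke at J1
β3 stroke at R1

β2 →J1  (source Se1 imposes e)
β0 →I1  (0-jn J1 has e-setter on 2)
β1 →I2  (J1: bond 2 brought effort, rest push out)
β3 →R1  (J1 effort already set via bond 2)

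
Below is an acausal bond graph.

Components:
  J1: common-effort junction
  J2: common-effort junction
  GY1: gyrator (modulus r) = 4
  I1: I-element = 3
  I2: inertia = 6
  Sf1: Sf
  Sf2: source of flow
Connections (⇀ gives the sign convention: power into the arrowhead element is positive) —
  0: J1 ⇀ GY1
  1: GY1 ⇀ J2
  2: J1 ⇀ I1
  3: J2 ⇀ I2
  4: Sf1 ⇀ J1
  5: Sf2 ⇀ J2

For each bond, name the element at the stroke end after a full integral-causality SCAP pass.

β0 stroke at J1
β1 stroke at J2
β2 stroke at I1
β3 stroke at I2
β4 stroke at Sf1
β5 stroke at Sf2

b4 stroke→Sf1  (Sf1 (Sf) sets flow on bond)
b5 stroke→Sf2  (Sf2: flow source, stroke at near end)
b2 stroke→I1  (I1 outputs flow p/I1)
b0 stroke→J1  (closing 0-jn rule on J1)
b1 stroke→J2  (GY1 both-in/both-out from 0)
b3 stroke→I2  (J2: bond 1 brought effort, rest push out)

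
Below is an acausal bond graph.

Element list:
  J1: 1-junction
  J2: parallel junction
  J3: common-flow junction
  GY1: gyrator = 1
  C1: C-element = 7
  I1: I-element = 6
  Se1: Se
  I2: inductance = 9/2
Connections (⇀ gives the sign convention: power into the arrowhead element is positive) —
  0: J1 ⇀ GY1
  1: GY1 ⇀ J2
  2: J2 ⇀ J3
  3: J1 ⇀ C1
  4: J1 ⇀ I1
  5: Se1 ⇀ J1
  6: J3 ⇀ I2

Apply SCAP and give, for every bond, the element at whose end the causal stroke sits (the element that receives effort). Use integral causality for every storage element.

#5 stroke→J1  (Se1 (Se) sets effort on bond)
#3 stroke→J1  (C1: C, integral causality)
#4 stroke→I1  (I1 integral (f out))
#0 stroke→J1  (common-f at J1 fixed by 4)
#1 stroke→J2  (GY1 both-in/both-out from 0)
#2 stroke→J3  (common-e at J2 fixed by 1)
#6 stroke→I2  (closing 1-jn rule on J3)

#0 stroke→J1
#1 stroke→J2
#2 stroke→J3
#3 stroke→J1
#4 stroke→I1
#5 stroke→J1
#6 stroke→I2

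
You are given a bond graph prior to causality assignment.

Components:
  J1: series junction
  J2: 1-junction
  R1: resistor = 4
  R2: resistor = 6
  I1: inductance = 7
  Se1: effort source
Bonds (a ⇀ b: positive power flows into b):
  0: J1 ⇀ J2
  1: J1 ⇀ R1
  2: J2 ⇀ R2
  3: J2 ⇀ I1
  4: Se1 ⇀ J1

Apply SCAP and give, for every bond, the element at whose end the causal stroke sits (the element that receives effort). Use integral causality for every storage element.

β0 |J2
β1 |J1
β2 |J2
β3 |I1
β4 |J1

b4 stroke→J1  (Se1 fixes effort; stroke away)
b3 stroke→I1  (I1 integral (f out))
b0 stroke→J2  (1-jn J2 has f-setter on 3)
b2 stroke→J2  (1-jn J2 has f-setter on 3)
b1 stroke→J1  (J1: bond 0 brought flow, rest push out)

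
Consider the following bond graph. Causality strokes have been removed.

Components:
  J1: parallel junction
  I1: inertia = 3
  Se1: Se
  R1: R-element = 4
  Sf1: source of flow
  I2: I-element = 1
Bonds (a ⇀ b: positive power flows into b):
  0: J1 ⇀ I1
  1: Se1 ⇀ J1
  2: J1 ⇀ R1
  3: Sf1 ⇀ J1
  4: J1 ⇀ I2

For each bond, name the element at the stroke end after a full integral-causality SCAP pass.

β1 →J1  (Se1: effort source, stroke at far end)
β3 →Sf1  (Sf1: flow source, stroke at near end)
β0 →I1  (common-e at J1 fixed by 1)
β2 →R1  (J1 effort already set via bond 1)
β4 →I2  (J1 effort already set via bond 1)

#0 →I1
#1 →J1
#2 →R1
#3 →Sf1
#4 →I2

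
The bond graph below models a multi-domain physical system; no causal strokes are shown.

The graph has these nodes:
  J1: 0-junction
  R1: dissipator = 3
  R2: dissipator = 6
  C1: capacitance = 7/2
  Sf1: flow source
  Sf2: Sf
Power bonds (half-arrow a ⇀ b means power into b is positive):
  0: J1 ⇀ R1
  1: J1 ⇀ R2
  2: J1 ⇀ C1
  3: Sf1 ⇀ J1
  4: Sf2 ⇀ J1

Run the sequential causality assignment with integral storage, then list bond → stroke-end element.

β3 stroke at Sf1  (source Sf1 imposes f)
β4 stroke at Sf2  (source Sf2 imposes f)
β2 stroke at J1  (C1 outputs effort q/C1)
β0 stroke at R1  (J1 effort already set via bond 2)
β1 stroke at R2  (J1: bond 2 brought effort, rest push out)

β0 →R1
β1 →R2
β2 →J1
β3 →Sf1
β4 →Sf2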